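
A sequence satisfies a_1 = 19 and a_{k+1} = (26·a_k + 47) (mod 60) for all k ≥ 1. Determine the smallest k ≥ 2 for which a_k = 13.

Computing terms: a_1 = 19, a_2 = 1, a_3 = 13, a_4 = 25, a_5 = 37, a_6 = 49, a_7 = 1.
Since a_7 = a_2 = 1, the sequence is eventually periodic: after a pre-period of length 1 it cycles with period 5.
The value 13 first appears (with k ≥ 2) at a_3.

3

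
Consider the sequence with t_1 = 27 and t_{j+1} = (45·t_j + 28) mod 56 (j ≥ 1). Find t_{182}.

t_1 = 27,  t_2 = 11,  t_3 = 19,  t_4 = 43,  t_5 = 3,  t_6 = 51,  t_7 = 27.
The sequence repeats with period 6.
(182 - 1) mod 6 = 1, so t_{182} = t_2 = 11.

11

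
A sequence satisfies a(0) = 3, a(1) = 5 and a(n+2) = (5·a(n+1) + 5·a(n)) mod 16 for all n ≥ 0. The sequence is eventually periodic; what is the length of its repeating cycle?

24

Computing terms: a(0) = 3; a(1) = 5; a(2) = 8; a(3) = 1; a(4) = 13; a(5) = 6; a(6) = 15; a(7) = 9; a(8) = 8; a(9) = 5; a(10) = 1; a(11) = 14; a(12) = 11; a(13) = 13; a(14) = 8; a(15) = 9; a(16) = 5; a(17) = 6; a(18) = 7; a(19) = 1; a(20) = 8; a(21) = 13; a(22) = 9; a(23) = 14; a(24) = 3; a(25) = 5.
Since (a(24), a(25)) = (a(0), a(1)) = (3, 5) (two consecutive terms determine the rest), the sequence is periodic with period 24.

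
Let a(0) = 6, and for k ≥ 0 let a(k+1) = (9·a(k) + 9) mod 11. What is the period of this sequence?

Computing terms: a(0) = 6, a(1) = 8, a(2) = 4, a(3) = 1, a(4) = 7, a(5) = 6.
Since a(5) = a(0) = 6, the sequence is periodic with period 5.

5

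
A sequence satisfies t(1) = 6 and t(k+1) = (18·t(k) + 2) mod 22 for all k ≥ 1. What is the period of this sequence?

Listing terms: t(1) = 6, t(2) = 0, t(3) = 2, t(4) = 16, t(5) = 4, t(6) = 8, t(7) = 14, t(8) = 12, t(9) = 20, t(10) = 10, t(11) = 6.
Since t(11) = t(1) = 6, the sequence is periodic with period 10.

10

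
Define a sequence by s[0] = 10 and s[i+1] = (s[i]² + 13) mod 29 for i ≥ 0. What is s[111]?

Computing terms: s[0] = 10,  s[1] = 26,  s[2] = 22,  s[3] = 4,  s[4] = 0,  s[5] = 13,  s[6] = 8,  s[7] = 19,  s[8] = 26.
Since s[8] = s[1] = 26, the sequence is eventually periodic: after a pre-period of length 1 it cycles with period 7.
For i ≥ 1, s[i] depends only on (i - 1) mod 7. (111 - 1) mod 7 = 5, so s[111] = s[6] = 8.

8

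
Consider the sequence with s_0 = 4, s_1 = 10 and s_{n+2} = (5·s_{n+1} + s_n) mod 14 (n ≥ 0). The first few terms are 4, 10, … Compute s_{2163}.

We have s_0 = 4; s_1 = 10; s_2 = 12; s_3 = 0; s_4 = 12; s_5 = 4; s_6 = 4; s_7 = 10.
The sequence repeats with period 6.
So s_{2163} = s_{0 + ((2163-0) mod 6)} = s_3 = 0.

0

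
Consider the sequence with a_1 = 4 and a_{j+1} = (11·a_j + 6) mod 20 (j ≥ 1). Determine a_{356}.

a_1 = 4,  a_2 = 10,  a_3 = 16,  a_4 = 2,  a_5 = 8,  a_6 = 14,  a_7 = 0,  a_8 = 6,  a_9 = 12,  a_{10} = 18,  a_{11} = 4.
The sequence repeats with period 10.
So a_{356} = a_{1 + ((356-1) mod 10)} = a_6 = 14.

14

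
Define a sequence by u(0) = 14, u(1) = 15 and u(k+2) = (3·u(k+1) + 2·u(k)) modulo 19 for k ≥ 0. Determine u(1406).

Listing terms: u(0) = 14, u(1) = 15, u(2) = 16, u(3) = 2, u(4) = 0, u(5) = 4, u(6) = 12, u(7) = 6, u(8) = 4, u(9) = 5, u(10) = 4, u(11) = 3, u(12) = 17, u(13) = 0, u(14) = 15, u(15) = 7, u(16) = 13, u(17) = 15, u(18) = 14, u(19) = 15.
The sequence repeats with period 18.
So u(1406) = u(0 + ((1406-0) mod 18)) = u(2) = 16.

16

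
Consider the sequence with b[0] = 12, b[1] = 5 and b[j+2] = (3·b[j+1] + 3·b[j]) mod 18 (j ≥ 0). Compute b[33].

We have b[0] = 12; b[1] = 5; b[2] = 15; b[3] = 6; b[4] = 9; b[5] = 9; b[6] = 0; b[7] = 9; b[8] = 9.
Since (b[7], b[8]) = (b[4], b[5]) = (9, 9) (two consecutive terms determine the rest), the sequence is eventually periodic: after a pre-period of length 4 it cycles with period 3.
For j ≥ 4, b[j] depends only on (j - 4) mod 3. (33 - 4) mod 3 = 2, so b[33] = b[6] = 0.

0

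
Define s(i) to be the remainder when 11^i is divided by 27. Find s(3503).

14

s(0) = 1; s(1) = 11; s(2) = 13; s(3) = 8; s(4) = 7; s(5) = 23; s(6) = 10; s(7) = 2; s(8) = 22; s(9) = 26; s(10) = 16; s(11) = 14; s(12) = 19; s(13) = 20; s(14) = 4; s(15) = 17; s(16) = 25; s(17) = 5; s(18) = 1.
Since s(18) = s(0) = 1, the sequence is periodic with period 18.
So s(3503) = s(0 + ((3503-0) mod 18)) = s(11) = 14.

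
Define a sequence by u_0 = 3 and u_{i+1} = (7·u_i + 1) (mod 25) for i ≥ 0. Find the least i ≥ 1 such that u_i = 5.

2

u_0 = 3; u_1 = 22; u_2 = 5; u_3 = 11; u_4 = 3.
Since u_4 = u_0 = 3, the sequence is periodic with period 4.
The value 5 first appears (with i ≥ 1) at u_2.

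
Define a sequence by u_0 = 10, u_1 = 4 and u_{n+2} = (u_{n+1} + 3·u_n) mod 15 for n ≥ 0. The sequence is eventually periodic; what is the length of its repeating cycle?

24

u_0 = 10, u_1 = 4, u_2 = 4, u_3 = 1, u_4 = 13, u_5 = 1, u_6 = 10, u_7 = 13, u_8 = 13, u_9 = 7, u_{10} = 1, u_{11} = 7, u_{12} = 10, u_{13} = 1, u_{14} = 1, u_{15} = 4, u_{16} = 7, u_{17} = 4, u_{18} = 10, u_{19} = 7, u_{20} = 7, u_{21} = 13, u_{22} = 4, u_{23} = 13, u_{24} = 10, u_{25} = 4.
Since (u_{24}, u_{25}) = (u_0, u_1) = (10, 4) (two consecutive terms determine the rest), the sequence is periodic with period 24.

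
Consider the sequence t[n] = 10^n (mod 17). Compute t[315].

Computing terms: t[0] = 1,  t[1] = 10,  t[2] = 15,  t[3] = 14,  t[4] = 4,  t[5] = 6,  t[6] = 9,  t[7] = 5,  t[8] = 16,  t[9] = 7,  t[10] = 2,  t[11] = 3,  t[12] = 13,  t[13] = 11,  t[14] = 8,  t[15] = 12,  t[16] = 1.
The sequence repeats with period 16.
So t[315] = t[0 + ((315-0) mod 16)] = t[11] = 3.

3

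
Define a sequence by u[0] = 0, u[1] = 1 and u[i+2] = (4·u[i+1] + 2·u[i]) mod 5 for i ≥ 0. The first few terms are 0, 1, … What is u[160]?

0

u[0] = 0; u[1] = 1; u[2] = 4; u[3] = 3; u[4] = 0; u[5] = 1.
The sequence repeats with period 4.
So u[160] = u[0 + ((160-0) mod 4)] = u[0] = 0.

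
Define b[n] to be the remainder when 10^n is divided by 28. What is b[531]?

20

Computing terms: b[1] = 10, b[2] = 16, b[3] = 20, b[4] = 4, b[5] = 12, b[6] = 8, b[7] = 24, b[8] = 16.
Since b[8] = b[2] = 16, the sequence is eventually periodic: after a pre-period of length 1 it cycles with period 6.
For n ≥ 2, b[n] depends only on (n - 2) mod 6. (531 - 2) mod 6 = 1, so b[531] = b[3] = 20.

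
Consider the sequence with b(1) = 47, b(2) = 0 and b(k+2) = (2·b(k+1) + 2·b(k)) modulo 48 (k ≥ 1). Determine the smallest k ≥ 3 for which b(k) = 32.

10

Computing terms: b(1) = 47; b(2) = 0; b(3) = 46; b(4) = 44; b(5) = 36; b(6) = 16; b(7) = 8; b(8) = 0; b(9) = 16; b(10) = 32; b(11) = 0; b(12) = 16.
Since (b(11), b(12)) = (b(8), b(9)) = (0, 16) (two consecutive terms determine the rest), the sequence is eventually periodic: after a pre-period of length 7 it cycles with period 3.
The value 32 first appears (with k ≥ 3) at b(10).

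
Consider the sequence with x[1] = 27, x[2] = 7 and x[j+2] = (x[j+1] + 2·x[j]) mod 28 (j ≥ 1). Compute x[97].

Computing terms: x[1] = 27; x[2] = 7; x[3] = 5; x[4] = 19; x[5] = 1; x[6] = 11; x[7] = 13; x[8] = 7; x[9] = 5.
Since (x[8], x[9]) = (x[2], x[3]) = (7, 5) (two consecutive terms determine the rest), the sequence is eventually periodic: after a pre-period of length 1 it cycles with period 6.
For j ≥ 2, x[j] depends only on (j - 2) mod 6. (97 - 2) mod 6 = 5, so x[97] = x[7] = 13.

13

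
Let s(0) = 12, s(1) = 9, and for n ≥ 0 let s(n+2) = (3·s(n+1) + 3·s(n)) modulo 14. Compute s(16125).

s(0) = 12, s(1) = 9, s(2) = 7, s(3) = 6, s(4) = 11, s(5) = 9, s(6) = 4, s(7) = 11, s(8) = 3, s(9) = 0, s(10) = 9, s(11) = 13, s(12) = 10, s(13) = 13, s(14) = 13, s(15) = 8, s(16) = 7, s(17) = 3, s(18) = 2, s(19) = 1, s(20) = 9, s(21) = 2, s(22) = 5, s(23) = 7, s(24) = 8, s(25) = 3, s(26) = 5, s(27) = 10, s(28) = 3, s(29) = 11, s(30) = 0, s(31) = 5, s(32) = 1, s(33) = 4, s(34) = 1, s(35) = 1, s(36) = 6, s(37) = 7, s(38) = 11, s(39) = 12, s(40) = 13, s(41) = 5, s(42) = 12, s(43) = 9.
Since (s(42), s(43)) = (s(0), s(1)) = (12, 9) (two consecutive terms determine the rest), the sequence is periodic with period 42.
(16125 - 0) mod 42 = 39, so s(16125) = s(39) = 12.

12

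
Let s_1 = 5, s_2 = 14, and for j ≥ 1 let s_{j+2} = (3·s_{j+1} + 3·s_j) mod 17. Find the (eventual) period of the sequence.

We have s_1 = 5; s_2 = 14; s_3 = 6; s_4 = 9; s_5 = 11; s_6 = 9; s_7 = 9; s_8 = 3; s_9 = 2; s_{10} = 15; s_{11} = 0; s_{12} = 11; s_{13} = 16; s_{14} = 13; s_{15} = 2; s_{16} = 11; s_{17} = 5; s_{18} = 14.
Since (s_{17}, s_{18}) = (s_1, s_2) = (5, 14) (two consecutive terms determine the rest), the sequence is periodic with period 16.

16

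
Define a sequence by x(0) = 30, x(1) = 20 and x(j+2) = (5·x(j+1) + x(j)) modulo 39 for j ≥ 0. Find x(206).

26

x(0) = 30, x(1) = 20, x(2) = 13, x(3) = 7, x(4) = 9, x(5) = 13, x(6) = 35, x(7) = 32, x(8) = 0, x(9) = 32, x(10) = 4, x(11) = 13, x(12) = 30, x(13) = 7, x(14) = 26, x(15) = 20, x(16) = 9, x(17) = 26, x(18) = 22, x(19) = 19, x(20) = 0, x(21) = 19, x(22) = 17, x(23) = 26, x(24) = 30, x(25) = 20.
The sequence repeats with period 24.
(206 - 0) mod 24 = 14, so x(206) = x(14) = 26.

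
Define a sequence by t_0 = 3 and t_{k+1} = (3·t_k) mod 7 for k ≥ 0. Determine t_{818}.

6

Listing terms: t_0 = 3, t_1 = 2, t_2 = 6, t_3 = 4, t_4 = 5, t_5 = 1, t_6 = 3.
Since t_6 = t_0 = 3, the sequence is periodic with period 6.
(818 - 0) mod 6 = 2, so t_{818} = t_2 = 6.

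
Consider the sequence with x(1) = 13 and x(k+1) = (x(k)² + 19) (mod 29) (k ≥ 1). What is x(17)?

Listing terms: x(1) = 13,  x(2) = 14,  x(3) = 12,  x(4) = 18,  x(5) = 24,  x(6) = 15,  x(7) = 12.
Since x(7) = x(3) = 12, the sequence is eventually periodic: after a pre-period of length 2 it cycles with period 4.
For k ≥ 3, x(k) depends only on (k - 3) mod 4. (17 - 3) mod 4 = 2, so x(17) = x(5) = 24.

24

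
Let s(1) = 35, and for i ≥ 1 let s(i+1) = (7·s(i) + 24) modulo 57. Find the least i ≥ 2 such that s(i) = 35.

4

We have s(1) = 35, s(2) = 41, s(3) = 26, s(4) = 35.
Since s(4) = s(1) = 35, the sequence is periodic with period 3.
The value 35 next appears (with i ≥ 2) at s(4).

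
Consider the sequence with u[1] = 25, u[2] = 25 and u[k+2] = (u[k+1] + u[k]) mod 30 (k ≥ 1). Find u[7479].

10

Computing terms: u[1] = 25,  u[2] = 25,  u[3] = 20,  u[4] = 15,  u[5] = 5,  u[6] = 20,  u[7] = 25,  u[8] = 15,  u[9] = 10,  u[10] = 25,  u[11] = 5,  u[12] = 0,  u[13] = 5,  u[14] = 5,  u[15] = 10,  u[16] = 15,  u[17] = 25,  u[18] = 10,  u[19] = 5,  u[20] = 15,  u[21] = 20,  u[22] = 5,  u[23] = 25,  u[24] = 0,  u[25] = 25,  u[26] = 25.
The sequence repeats with period 24.
So u[7479] = u[1 + ((7479-1) mod 24)] = u[15] = 10.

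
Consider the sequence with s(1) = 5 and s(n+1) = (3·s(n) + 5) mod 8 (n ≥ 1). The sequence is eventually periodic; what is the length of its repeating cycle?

Computing terms: s(1) = 5,  s(2) = 4,  s(3) = 1,  s(4) = 0,  s(5) = 5.
The sequence repeats with period 4.

4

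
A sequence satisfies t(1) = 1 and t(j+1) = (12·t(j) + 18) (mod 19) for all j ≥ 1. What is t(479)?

Computing terms: t(1) = 1,  t(2) = 11,  t(3) = 17,  t(4) = 13,  t(5) = 3,  t(6) = 16,  t(7) = 1.
The sequence repeats with period 6.
(479 - 1) mod 6 = 4, so t(479) = t(5) = 3.

3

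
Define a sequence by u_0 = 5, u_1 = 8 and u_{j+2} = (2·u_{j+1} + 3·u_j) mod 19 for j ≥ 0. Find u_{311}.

9

Listing terms: u_0 = 5,  u_1 = 8,  u_2 = 12,  u_3 = 10,  u_4 = 18,  u_5 = 9,  u_6 = 15,  u_7 = 0,  u_8 = 7,  u_9 = 14,  u_{10} = 11,  u_{11} = 7,  u_{12} = 9,  u_{13} = 1,  u_{14} = 10,  u_{15} = 4,  u_{16} = 0,  u_{17} = 12,  u_{18} = 5,  u_{19} = 8.
Since (u_{18}, u_{19}) = (u_0, u_1) = (5, 8) (two consecutive terms determine the rest), the sequence is periodic with period 18.
So u_{311} = u_{0 + ((311-0) mod 18)} = u_5 = 9.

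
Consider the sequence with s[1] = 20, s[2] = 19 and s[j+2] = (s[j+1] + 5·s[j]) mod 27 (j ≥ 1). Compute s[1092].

We have s[1] = 20; s[2] = 19; s[3] = 11; s[4] = 25; s[5] = 26; s[6] = 16; s[7] = 11; s[8] = 10; s[9] = 11; s[10] = 7; s[11] = 8; s[12] = 16; s[13] = 2; s[14] = 1; s[15] = 11; s[16] = 16; s[17] = 17; s[18] = 16; s[19] = 20; s[20] = 19.
Since (s[19], s[20]) = (s[1], s[2]) = (20, 19) (two consecutive terms determine the rest), the sequence is periodic with period 18.
So s[1092] = s[1 + ((1092-1) mod 18)] = s[12] = 16.

16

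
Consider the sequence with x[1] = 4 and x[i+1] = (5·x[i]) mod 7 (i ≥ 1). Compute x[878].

We have x[1] = 4,  x[2] = 6,  x[3] = 2,  x[4] = 3,  x[5] = 1,  x[6] = 5,  x[7] = 4.
Since x[7] = x[1] = 4, the sequence is periodic with period 6.
So x[878] = x[1 + ((878-1) mod 6)] = x[2] = 6.

6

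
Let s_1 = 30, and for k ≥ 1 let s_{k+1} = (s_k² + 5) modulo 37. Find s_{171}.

2

Computing terms: s_1 = 30, s_2 = 17, s_3 = 35, s_4 = 9, s_5 = 12, s_6 = 1, s_7 = 6, s_8 = 4, s_9 = 21, s_{10} = 2, s_{11} = 9.
Since s_{11} = s_4 = 9, the sequence is eventually periodic: after a pre-period of length 3 it cycles with period 7.
For k ≥ 4, s_k depends only on (k - 4) mod 7. (171 - 4) mod 7 = 6, so s_{171} = s_{10} = 2.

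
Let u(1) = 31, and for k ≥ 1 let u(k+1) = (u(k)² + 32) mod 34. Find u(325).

31

u(1) = 31,  u(2) = 7,  u(3) = 13,  u(4) = 31.
The sequence repeats with period 3.
So u(325) = u(1 + ((325-1) mod 3)) = u(1) = 31.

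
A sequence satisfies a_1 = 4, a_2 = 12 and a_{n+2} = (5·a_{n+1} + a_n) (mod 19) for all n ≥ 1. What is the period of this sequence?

Computing terms: a_1 = 4, a_2 = 12, a_3 = 7, a_4 = 9, a_5 = 14, a_6 = 3, a_7 = 10, a_8 = 15, a_9 = 9, a_{10} = 3, a_{11} = 5, a_{12} = 9, a_{13} = 12, a_{14} = 12, a_{15} = 15, a_{16} = 11, a_{17} = 13, a_{18} = 0, a_{19} = 13, a_{20} = 8, a_{21} = 15, a_{22} = 7, a_{23} = 12, a_{24} = 10, a_{25} = 5, a_{26} = 16, a_{27} = 9, a_{28} = 4, a_{29} = 10, a_{30} = 16, a_{31} = 14, a_{32} = 10, a_{33} = 7, a_{34} = 7, a_{35} = 4, a_{36} = 8, a_{37} = 6, a_{38} = 0, a_{39} = 6, a_{40} = 11, a_{41} = 4, a_{42} = 12.
The sequence repeats with period 40.

40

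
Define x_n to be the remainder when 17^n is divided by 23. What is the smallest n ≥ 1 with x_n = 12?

6

x_0 = 1; x_1 = 17; x_2 = 13; x_3 = 14; x_4 = 8; x_5 = 21; x_6 = 12; x_7 = 20; x_8 = 18; x_9 = 7; x_{10} = 4; x_{11} = 22; x_{12} = 6; x_{13} = 10; x_{14} = 9; x_{15} = 15; x_{16} = 2; x_{17} = 11; x_{18} = 3; x_{19} = 5; x_{20} = 16; x_{21} = 19; x_{22} = 1.
Since x_{22} = x_0 = 1, the sequence is periodic with period 22.
The value 12 first appears (with n ≥ 1) at x_6.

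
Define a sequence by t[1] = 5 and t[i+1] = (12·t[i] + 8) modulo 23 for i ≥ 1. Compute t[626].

18

Listing terms: t[1] = 5; t[2] = 22; t[3] = 19; t[4] = 6; t[5] = 11; t[6] = 2; t[7] = 9; t[8] = 1; t[9] = 20; t[10] = 18; t[11] = 17; t[12] = 5.
The sequence repeats with period 11.
So t[626] = t[1 + ((626-1) mod 11)] = t[10] = 18.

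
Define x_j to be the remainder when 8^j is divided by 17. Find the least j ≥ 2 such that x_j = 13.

2

Computing terms: x_1 = 8; x_2 = 13; x_3 = 2; x_4 = 16; x_5 = 9; x_6 = 4; x_7 = 15; x_8 = 1; x_9 = 8.
Since x_9 = x_1 = 8, the sequence is periodic with period 8.
The value 13 first appears (with j ≥ 2) at x_2.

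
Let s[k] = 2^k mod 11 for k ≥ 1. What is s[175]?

10

Listing terms: s[1] = 2,  s[2] = 4,  s[3] = 8,  s[4] = 5,  s[5] = 10,  s[6] = 9,  s[7] = 7,  s[8] = 3,  s[9] = 6,  s[10] = 1,  s[11] = 2.
Since s[11] = s[1] = 2, the sequence is periodic with period 10.
(175 - 1) mod 10 = 4, so s[175] = s[5] = 10.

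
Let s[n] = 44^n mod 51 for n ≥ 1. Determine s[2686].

25

Computing terms: s[1] = 44,  s[2] = 49,  s[3] = 14,  s[4] = 4,  s[5] = 23,  s[6] = 43,  s[7] = 5,  s[8] = 16,  s[9] = 41,  s[10] = 19,  s[11] = 20,  s[12] = 13,  s[13] = 11,  s[14] = 25,  s[15] = 29,  s[16] = 1,  s[17] = 44.
Since s[17] = s[1] = 44, the sequence is periodic with period 16.
(2686 - 1) mod 16 = 13, so s[2686] = s[14] = 25.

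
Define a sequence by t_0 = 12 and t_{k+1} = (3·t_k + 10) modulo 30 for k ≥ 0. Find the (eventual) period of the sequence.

4

We have t_0 = 12; t_1 = 16; t_2 = 28; t_3 = 4; t_4 = 22; t_5 = 16.
Since t_5 = t_1 = 16, the sequence is eventually periodic: after a pre-period of length 1 it cycles with period 4.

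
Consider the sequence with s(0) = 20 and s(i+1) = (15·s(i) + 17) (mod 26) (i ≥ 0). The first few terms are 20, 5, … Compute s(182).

s(0) = 20; s(1) = 5; s(2) = 14; s(3) = 19; s(4) = 16; s(5) = 23; s(6) = 24; s(7) = 13; s(8) = 4; s(9) = 25; s(10) = 2; s(11) = 21; s(12) = 20.
The sequence repeats with period 12.
(182 - 0) mod 12 = 2, so s(182) = s(2) = 14.

14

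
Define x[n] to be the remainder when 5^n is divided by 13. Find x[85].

5

We have x[0] = 1, x[1] = 5, x[2] = 12, x[3] = 8, x[4] = 1.
The sequence repeats with period 4.
So x[85] = x[0 + ((85-0) mod 4)] = x[1] = 5.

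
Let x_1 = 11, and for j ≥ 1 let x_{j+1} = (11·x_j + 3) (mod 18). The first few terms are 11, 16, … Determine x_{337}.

x_1 = 11; x_2 = 16; x_3 = 17; x_4 = 10; x_5 = 5; x_6 = 4; x_7 = 11.
The sequence repeats with period 6.
(337 - 1) mod 6 = 0, so x_{337} = x_1 = 11.

11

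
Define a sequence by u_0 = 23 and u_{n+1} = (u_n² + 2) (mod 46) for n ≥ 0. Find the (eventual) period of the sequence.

Listing terms: u_0 = 23, u_1 = 25, u_2 = 29, u_3 = 15, u_4 = 43, u_5 = 11, u_6 = 31, u_7 = 43.
Since u_7 = u_4 = 43, the sequence is eventually periodic: after a pre-period of length 4 it cycles with period 3.

3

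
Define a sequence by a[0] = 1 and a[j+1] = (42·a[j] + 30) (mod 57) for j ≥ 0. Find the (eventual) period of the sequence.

9

Listing terms: a[0] = 1, a[1] = 15, a[2] = 33, a[3] = 48, a[4] = 51, a[5] = 6, a[6] = 54, a[7] = 18, a[8] = 45, a[9] = 39, a[10] = 15.
Since a[10] = a[1] = 15, the sequence is eventually periodic: after a pre-period of length 1 it cycles with period 9.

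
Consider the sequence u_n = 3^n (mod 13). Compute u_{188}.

9

We have u_0 = 1; u_1 = 3; u_2 = 9; u_3 = 1.
Since u_3 = u_0 = 1, the sequence is periodic with period 3.
(188 - 0) mod 3 = 2, so u_{188} = u_2 = 9.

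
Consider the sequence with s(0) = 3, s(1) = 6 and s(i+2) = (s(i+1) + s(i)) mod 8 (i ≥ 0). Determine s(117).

Listing terms: s(0) = 3; s(1) = 6; s(2) = 1; s(3) = 7; s(4) = 0; s(5) = 7; s(6) = 7; s(7) = 6; s(8) = 5; s(9) = 3; s(10) = 0; s(11) = 3; s(12) = 3; s(13) = 6.
Since (s(12), s(13)) = (s(0), s(1)) = (3, 6) (two consecutive terms determine the rest), the sequence is periodic with period 12.
(117 - 0) mod 12 = 9, so s(117) = s(9) = 3.

3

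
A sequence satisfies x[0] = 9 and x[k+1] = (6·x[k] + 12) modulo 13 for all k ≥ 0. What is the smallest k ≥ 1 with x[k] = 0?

Listing terms: x[0] = 9, x[1] = 1, x[2] = 5, x[3] = 3, x[4] = 4, x[5] = 10, x[6] = 7, x[7] = 2, x[8] = 11, x[9] = 0, x[10] = 12, x[11] = 6, x[12] = 9.
Since x[12] = x[0] = 9, the sequence is periodic with period 12.
The value 0 first appears (with k ≥ 1) at x[9].

9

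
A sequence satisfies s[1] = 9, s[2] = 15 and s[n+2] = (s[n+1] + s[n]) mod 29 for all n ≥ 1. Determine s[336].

s[1] = 9,  s[2] = 15,  s[3] = 24,  s[4] = 10,  s[5] = 5,  s[6] = 15,  s[7] = 20,  s[8] = 6,  s[9] = 26,  s[10] = 3,  s[11] = 0,  s[12] = 3,  s[13] = 3,  s[14] = 6,  s[15] = 9,  s[16] = 15.
Since (s[15], s[16]) = (s[1], s[2]) = (9, 15) (two consecutive terms determine the rest), the sequence is periodic with period 14.
(336 - 1) mod 14 = 13, so s[336] = s[14] = 6.

6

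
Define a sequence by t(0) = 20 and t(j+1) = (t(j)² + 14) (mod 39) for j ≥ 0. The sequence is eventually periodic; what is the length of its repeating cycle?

4

t(0) = 20; t(1) = 24; t(2) = 5; t(3) = 0; t(4) = 14; t(5) = 15; t(6) = 5.
Since t(6) = t(2) = 5, the sequence is eventually periodic: after a pre-period of length 2 it cycles with period 4.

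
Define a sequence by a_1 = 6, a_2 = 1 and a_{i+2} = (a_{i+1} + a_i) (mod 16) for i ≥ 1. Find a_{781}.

Listing terms: a_1 = 6; a_2 = 1; a_3 = 7; a_4 = 8; a_5 = 15; a_6 = 7; a_7 = 6; a_8 = 13; a_9 = 3; a_{10} = 0; a_{11} = 3; a_{12} = 3; a_{13} = 6; a_{14} = 9; a_{15} = 15; a_{16} = 8; a_{17} = 7; a_{18} = 15; a_{19} = 6; a_{20} = 5; a_{21} = 11; a_{22} = 0; a_{23} = 11; a_{24} = 11; a_{25} = 6; a_{26} = 1.
Since (a_{25}, a_{26}) = (a_1, a_2) = (6, 1) (two consecutive terms determine the rest), the sequence is periodic with period 24.
So a_{781} = a_{1 + ((781-1) mod 24)} = a_{13} = 6.

6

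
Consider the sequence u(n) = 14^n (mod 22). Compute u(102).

u(0) = 1,  u(1) = 14,  u(2) = 20,  u(3) = 16,  u(4) = 4,  u(5) = 12,  u(6) = 14.
Since u(6) = u(1) = 14, the sequence is eventually periodic: after a pre-period of length 1 it cycles with period 5.
For n ≥ 1, u(n) depends only on (n - 1) mod 5. (102 - 1) mod 5 = 1, so u(102) = u(2) = 20.

20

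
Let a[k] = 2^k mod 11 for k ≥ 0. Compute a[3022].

4

a[0] = 1,  a[1] = 2,  a[2] = 4,  a[3] = 8,  a[4] = 5,  a[5] = 10,  a[6] = 9,  a[7] = 7,  a[8] = 3,  a[9] = 6,  a[10] = 1.
The sequence repeats with period 10.
(3022 - 0) mod 10 = 2, so a[3022] = a[2] = 4.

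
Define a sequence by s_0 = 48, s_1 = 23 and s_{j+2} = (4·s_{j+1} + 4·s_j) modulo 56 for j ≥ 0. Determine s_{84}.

48

s_0 = 48,  s_1 = 23,  s_2 = 4,  s_3 = 52,  s_4 = 0,  s_5 = 40,  s_6 = 48,  s_7 = 16,  s_8 = 32,  s_9 = 24,  s_{10} = 0,  s_{11} = 40.
Since (s_{10}, s_{11}) = (s_4, s_5) = (0, 40) (two consecutive terms determine the rest), the sequence is eventually periodic: after a pre-period of length 4 it cycles with period 6.
For j ≥ 4, s_j depends only on (j - 4) mod 6. (84 - 4) mod 6 = 2, so s_{84} = s_6 = 48.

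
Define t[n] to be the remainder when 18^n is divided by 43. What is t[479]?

33

We have t[0] = 1, t[1] = 18, t[2] = 23, t[3] = 27, t[4] = 13, t[5] = 19, t[6] = 41, t[7] = 7, t[8] = 40, t[9] = 32, t[10] = 17, t[11] = 5, t[12] = 4, t[13] = 29, t[14] = 6, t[15] = 22, t[16] = 9, t[17] = 33, t[18] = 35, t[19] = 28, t[20] = 31, t[21] = 42, t[22] = 25, t[23] = 20, t[24] = 16, t[25] = 30, t[26] = 24, t[27] = 2, t[28] = 36, t[29] = 3, t[30] = 11, t[31] = 26, t[32] = 38, t[33] = 39, t[34] = 14, t[35] = 37, t[36] = 21, t[37] = 34, t[38] = 10, t[39] = 8, t[40] = 15, t[41] = 12, t[42] = 1.
The sequence repeats with period 42.
So t[479] = t[0 + ((479-0) mod 42)] = t[17] = 33.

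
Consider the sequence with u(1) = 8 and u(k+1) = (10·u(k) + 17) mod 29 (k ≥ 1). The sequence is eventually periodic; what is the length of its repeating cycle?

28

Computing terms: u(1) = 8; u(2) = 10; u(3) = 1; u(4) = 27; u(5) = 26; u(6) = 16; u(7) = 3; u(8) = 18; u(9) = 23; u(10) = 15; u(11) = 22; u(12) = 5; u(13) = 9; u(14) = 20; u(15) = 14; u(16) = 12; u(17) = 21; u(18) = 24; u(19) = 25; u(20) = 6; u(21) = 19; u(22) = 4; u(23) = 28; u(24) = 7; u(25) = 0; u(26) = 17; u(27) = 13; u(28) = 2; u(29) = 8.
The sequence repeats with period 28.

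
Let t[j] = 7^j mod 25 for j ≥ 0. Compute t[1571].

18

Computing terms: t[0] = 1; t[1] = 7; t[2] = 24; t[3] = 18; t[4] = 1.
Since t[4] = t[0] = 1, the sequence is periodic with period 4.
So t[1571] = t[0 + ((1571-0) mod 4)] = t[3] = 18.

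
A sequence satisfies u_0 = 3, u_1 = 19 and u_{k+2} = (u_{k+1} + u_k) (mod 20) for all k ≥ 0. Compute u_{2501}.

Computing terms: u_0 = 3, u_1 = 19, u_2 = 2, u_3 = 1, u_4 = 3, u_5 = 4, u_6 = 7, u_7 = 11, u_8 = 18, u_9 = 9, u_{10} = 7, u_{11} = 16, u_{12} = 3, u_{13} = 19.
Since (u_{12}, u_{13}) = (u_0, u_1) = (3, 19) (two consecutive terms determine the rest), the sequence is periodic with period 12.
(2501 - 0) mod 12 = 5, so u_{2501} = u_5 = 4.

4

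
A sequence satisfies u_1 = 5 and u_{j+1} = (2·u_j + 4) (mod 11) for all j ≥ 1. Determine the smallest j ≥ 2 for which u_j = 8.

Computing terms: u_1 = 5,  u_2 = 3,  u_3 = 10,  u_4 = 2,  u_5 = 8,  u_6 = 9,  u_7 = 0,  u_8 = 4,  u_9 = 1,  u_{10} = 6,  u_{11} = 5.
The sequence repeats with period 10.
The value 8 first appears (with j ≥ 2) at u_5.

5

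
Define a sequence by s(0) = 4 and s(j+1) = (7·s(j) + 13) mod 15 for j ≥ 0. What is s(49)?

11

Computing terms: s(0) = 4, s(1) = 11, s(2) = 0, s(3) = 13, s(4) = 14, s(5) = 6, s(6) = 10, s(7) = 8, s(8) = 9, s(9) = 1, s(10) = 5, s(11) = 3, s(12) = 4.
The sequence repeats with period 12.
(49 - 0) mod 12 = 1, so s(49) = s(1) = 11.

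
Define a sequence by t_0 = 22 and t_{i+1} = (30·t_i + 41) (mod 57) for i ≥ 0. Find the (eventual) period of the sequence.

3

We have t_0 = 22,  t_1 = 17,  t_2 = 38,  t_3 = 41,  t_4 = 17.
Since t_4 = t_1 = 17, the sequence is eventually periodic: after a pre-period of length 1 it cycles with period 3.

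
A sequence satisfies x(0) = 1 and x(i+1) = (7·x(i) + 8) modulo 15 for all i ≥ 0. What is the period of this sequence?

12

Computing terms: x(0) = 1, x(1) = 0, x(2) = 8, x(3) = 4, x(4) = 6, x(5) = 5, x(6) = 13, x(7) = 9, x(8) = 11, x(9) = 10, x(10) = 3, x(11) = 14, x(12) = 1.
The sequence repeats with period 12.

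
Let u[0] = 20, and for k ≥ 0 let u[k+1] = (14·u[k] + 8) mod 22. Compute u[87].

14

Computing terms: u[0] = 20; u[1] = 2; u[2] = 14; u[3] = 6; u[4] = 4; u[5] = 20.
The sequence repeats with period 5.
So u[87] = u[0 + ((87-0) mod 5)] = u[2] = 14.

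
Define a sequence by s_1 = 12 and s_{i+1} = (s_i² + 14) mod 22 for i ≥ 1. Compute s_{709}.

We have s_1 = 12,  s_2 = 4,  s_3 = 8,  s_4 = 12.
Since s_4 = s_1 = 12, the sequence is periodic with period 3.
(709 - 1) mod 3 = 0, so s_{709} = s_1 = 12.

12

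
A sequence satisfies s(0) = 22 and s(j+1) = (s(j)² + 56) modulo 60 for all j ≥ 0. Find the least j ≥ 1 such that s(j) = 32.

Listing terms: s(0) = 22, s(1) = 0, s(2) = 56, s(3) = 12, s(4) = 20, s(5) = 36, s(6) = 32, s(7) = 0.
Since s(7) = s(1) = 0, the sequence is eventually periodic: after a pre-period of length 1 it cycles with period 6.
The value 32 first appears (with j ≥ 1) at s(6).

6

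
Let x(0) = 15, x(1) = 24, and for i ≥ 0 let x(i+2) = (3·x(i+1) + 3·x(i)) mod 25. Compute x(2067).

Listing terms: x(0) = 15; x(1) = 24; x(2) = 17; x(3) = 23; x(4) = 20; x(5) = 4; x(6) = 22; x(7) = 3; x(8) = 0; x(9) = 9; x(10) = 2; x(11) = 8; x(12) = 5; x(13) = 14; x(14) = 7; x(15) = 13; x(16) = 10; x(17) = 19; x(18) = 12; x(19) = 18; x(20) = 15; x(21) = 24.
The sequence repeats with period 20.
So x(2067) = x(0 + ((2067-0) mod 20)) = x(7) = 3.

3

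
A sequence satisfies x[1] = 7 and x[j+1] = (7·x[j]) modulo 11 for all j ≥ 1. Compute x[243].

We have x[1] = 7; x[2] = 5; x[3] = 2; x[4] = 3; x[5] = 10; x[6] = 4; x[7] = 6; x[8] = 9; x[9] = 8; x[10] = 1; x[11] = 7.
The sequence repeats with period 10.
So x[243] = x[1 + ((243-1) mod 10)] = x[3] = 2.

2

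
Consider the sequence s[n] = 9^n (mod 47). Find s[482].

Computing terms: s[1] = 9; s[2] = 34; s[3] = 24; s[4] = 28; s[5] = 17; s[6] = 12; s[7] = 14; s[8] = 32; s[9] = 6; s[10] = 7; s[11] = 16; s[12] = 3; s[13] = 27; s[14] = 8; s[15] = 25; s[16] = 37; s[17] = 4; s[18] = 36; s[19] = 42; s[20] = 2; s[21] = 18; s[22] = 21; s[23] = 1; s[24] = 9.
Since s[24] = s[1] = 9, the sequence is periodic with period 23.
(482 - 1) mod 23 = 21, so s[482] = s[22] = 21.

21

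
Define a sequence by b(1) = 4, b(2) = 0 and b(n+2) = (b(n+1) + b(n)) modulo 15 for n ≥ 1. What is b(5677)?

5

We have b(1) = 4,  b(2) = 0,  b(3) = 4,  b(4) = 4,  b(5) = 8,  b(6) = 12,  b(7) = 5,  b(8) = 2,  b(9) = 7,  b(10) = 9,  b(11) = 1,  b(12) = 10,  b(13) = 11,  b(14) = 6,  b(15) = 2,  b(16) = 8,  b(17) = 10,  b(18) = 3,  b(19) = 13,  b(20) = 1,  b(21) = 14,  b(22) = 0,  b(23) = 14,  b(24) = 14,  b(25) = 13,  b(26) = 12,  b(27) = 10,  b(28) = 7,  b(29) = 2,  b(30) = 9,  b(31) = 11,  b(32) = 5,  b(33) = 1,  b(34) = 6,  b(35) = 7,  b(36) = 13,  b(37) = 5,  b(38) = 3,  b(39) = 8,  b(40) = 11,  b(41) = 4,  b(42) = 0.
Since (b(41), b(42)) = (b(1), b(2)) = (4, 0) (two consecutive terms determine the rest), the sequence is periodic with period 40.
So b(5677) = b(1 + ((5677-1) mod 40)) = b(37) = 5.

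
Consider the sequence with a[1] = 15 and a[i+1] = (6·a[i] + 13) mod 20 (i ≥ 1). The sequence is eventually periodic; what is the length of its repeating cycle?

Computing terms: a[1] = 15; a[2] = 3; a[3] = 11; a[4] = 19; a[5] = 7; a[6] = 15.
Since a[6] = a[1] = 15, the sequence is periodic with period 5.

5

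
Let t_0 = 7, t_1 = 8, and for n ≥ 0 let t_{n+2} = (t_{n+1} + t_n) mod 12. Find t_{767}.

1

We have t_0 = 7,  t_1 = 8,  t_2 = 3,  t_3 = 11,  t_4 = 2,  t_5 = 1,  t_6 = 3,  t_7 = 4,  t_8 = 7,  t_9 = 11,  t_{10} = 6,  t_{11} = 5,  t_{12} = 11,  t_{13} = 4,  t_{14} = 3,  t_{15} = 7,  t_{16} = 10,  t_{17} = 5,  t_{18} = 3,  t_{19} = 8,  t_{20} = 11,  t_{21} = 7,  t_{22} = 6,  t_{23} = 1,  t_{24} = 7,  t_{25} = 8.
The sequence repeats with period 24.
(767 - 0) mod 24 = 23, so t_{767} = t_{23} = 1.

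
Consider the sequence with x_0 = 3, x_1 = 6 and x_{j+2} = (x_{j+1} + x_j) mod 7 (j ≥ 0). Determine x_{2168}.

4

We have x_0 = 3; x_1 = 6; x_2 = 2; x_3 = 1; x_4 = 3; x_5 = 4; x_6 = 0; x_7 = 4; x_8 = 4; x_9 = 1; x_{10} = 5; x_{11} = 6; x_{12} = 4; x_{13} = 3; x_{14} = 0; x_{15} = 3; x_{16} = 3; x_{17} = 6.
Since (x_{16}, x_{17}) = (x_0, x_1) = (3, 6) (two consecutive terms determine the rest), the sequence is periodic with period 16.
(2168 - 0) mod 16 = 8, so x_{2168} = x_8 = 4.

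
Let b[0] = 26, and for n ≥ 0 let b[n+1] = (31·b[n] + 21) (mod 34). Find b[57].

25

Computing terms: b[0] = 26, b[1] = 11, b[2] = 22, b[3] = 23, b[4] = 20, b[5] = 29, b[6] = 2, b[7] = 15, b[8] = 10, b[9] = 25, b[10] = 14, b[11] = 13, b[12] = 16, b[13] = 7, b[14] = 0, b[15] = 21, b[16] = 26.
Since b[16] = b[0] = 26, the sequence is periodic with period 16.
(57 - 0) mod 16 = 9, so b[57] = b[9] = 25.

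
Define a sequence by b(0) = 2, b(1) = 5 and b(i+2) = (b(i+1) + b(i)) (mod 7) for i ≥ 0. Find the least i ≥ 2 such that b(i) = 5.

We have b(0) = 2; b(1) = 5; b(2) = 0; b(3) = 5; b(4) = 5; b(5) = 3; b(6) = 1; b(7) = 4; b(8) = 5; b(9) = 2; b(10) = 0; b(11) = 2; b(12) = 2; b(13) = 4; b(14) = 6; b(15) = 3; b(16) = 2; b(17) = 5.
Since (b(16), b(17)) = (b(0), b(1)) = (2, 5) (two consecutive terms determine the rest), the sequence is periodic with period 16.
The value 5 first appears (with i ≥ 2) at b(3).

3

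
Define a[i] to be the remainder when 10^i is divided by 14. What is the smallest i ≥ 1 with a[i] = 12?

a[0] = 1, a[1] = 10, a[2] = 2, a[3] = 6, a[4] = 4, a[5] = 12, a[6] = 8, a[7] = 10.
Since a[7] = a[1] = 10, the sequence is eventually periodic: after a pre-period of length 1 it cycles with period 6.
The value 12 first appears (with i ≥ 1) at a[5].

5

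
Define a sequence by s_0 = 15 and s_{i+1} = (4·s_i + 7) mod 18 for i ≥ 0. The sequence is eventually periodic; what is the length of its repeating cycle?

Computing terms: s_0 = 15,  s_1 = 13,  s_2 = 5,  s_3 = 9,  s_4 = 7,  s_5 = 17,  s_6 = 3,  s_7 = 1,  s_8 = 11,  s_9 = 15.
Since s_9 = s_0 = 15, the sequence is periodic with period 9.

9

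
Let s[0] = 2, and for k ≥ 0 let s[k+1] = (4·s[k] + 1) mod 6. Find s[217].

3

We have s[0] = 2,  s[1] = 3,  s[2] = 1,  s[3] = 5,  s[4] = 3.
Since s[4] = s[1] = 3, the sequence is eventually periodic: after a pre-period of length 1 it cycles with period 3.
For k ≥ 1, s[k] depends only on (k - 1) mod 3. (217 - 1) mod 3 = 0, so s[217] = s[1] = 3.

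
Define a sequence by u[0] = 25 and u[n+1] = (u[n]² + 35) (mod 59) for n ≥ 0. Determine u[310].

39

u[0] = 25,  u[1] = 11,  u[2] = 38,  u[3] = 4,  u[4] = 51,  u[5] = 40,  u[6] = 42,  u[7] = 29,  u[8] = 50,  u[9] = 57,  u[10] = 39,  u[11] = 22,  u[12] = 47,  u[13] = 2,  u[14] = 39.
Since u[14] = u[10] = 39, the sequence is eventually periodic: after a pre-period of length 10 it cycles with period 4.
For n ≥ 10, u[n] depends only on (n - 10) mod 4. (310 - 10) mod 4 = 0, so u[310] = u[10] = 39.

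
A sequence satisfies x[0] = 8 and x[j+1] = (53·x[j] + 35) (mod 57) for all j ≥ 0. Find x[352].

11

Listing terms: x[0] = 8; x[1] = 3; x[2] = 23; x[3] = 0; x[4] = 35; x[5] = 9; x[6] = 56; x[7] = 39; x[8] = 50; x[9] = 6; x[10] = 11; x[11] = 48; x[12] = 14; x[13] = 36; x[14] = 5; x[15] = 15; x[16] = 32; x[17] = 21; x[18] = 8.
The sequence repeats with period 18.
So x[352] = x[0 + ((352-0) mod 18)] = x[10] = 11.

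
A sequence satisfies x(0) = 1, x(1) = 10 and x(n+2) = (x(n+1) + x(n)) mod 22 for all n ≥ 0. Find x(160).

12

Listing terms: x(0) = 1, x(1) = 10, x(2) = 11, x(3) = 21, x(4) = 10, x(5) = 9, x(6) = 19, x(7) = 6, x(8) = 3, x(9) = 9, x(10) = 12, x(11) = 21, x(12) = 11, x(13) = 10, x(14) = 21, x(15) = 9, x(16) = 8, x(17) = 17, x(18) = 3, x(19) = 20, x(20) = 1, x(21) = 21, x(22) = 0, x(23) = 21, x(24) = 21, x(25) = 20, x(26) = 19, x(27) = 17, x(28) = 14, x(29) = 9, x(30) = 1, x(31) = 10.
The sequence repeats with period 30.
So x(160) = x(0 + ((160-0) mod 30)) = x(10) = 12.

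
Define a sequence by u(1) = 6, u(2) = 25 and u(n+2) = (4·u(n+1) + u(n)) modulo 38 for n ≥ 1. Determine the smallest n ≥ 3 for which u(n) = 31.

4

Listing terms: u(1) = 6,  u(2) = 25,  u(3) = 30,  u(4) = 31,  u(5) = 2,  u(6) = 1,  u(7) = 6,  u(8) = 25.
The sequence repeats with period 6.
The value 31 first appears (with n ≥ 3) at u(4).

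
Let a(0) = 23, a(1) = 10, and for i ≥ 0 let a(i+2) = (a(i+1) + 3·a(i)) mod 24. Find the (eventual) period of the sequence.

Listing terms: a(0) = 23, a(1) = 10, a(2) = 7, a(3) = 13, a(4) = 10, a(5) = 1, a(6) = 7, a(7) = 10, a(8) = 7.
Since (a(7), a(8)) = (a(1), a(2)) = (10, 7) (two consecutive terms determine the rest), the sequence is eventually periodic: after a pre-period of length 1 it cycles with period 6.

6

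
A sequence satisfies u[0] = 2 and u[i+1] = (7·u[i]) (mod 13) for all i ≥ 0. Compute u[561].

Computing terms: u[0] = 2, u[1] = 1, u[2] = 7, u[3] = 10, u[4] = 5, u[5] = 9, u[6] = 11, u[7] = 12, u[8] = 6, u[9] = 3, u[10] = 8, u[11] = 4, u[12] = 2.
Since u[12] = u[0] = 2, the sequence is periodic with period 12.
So u[561] = u[0 + ((561-0) mod 12)] = u[9] = 3.

3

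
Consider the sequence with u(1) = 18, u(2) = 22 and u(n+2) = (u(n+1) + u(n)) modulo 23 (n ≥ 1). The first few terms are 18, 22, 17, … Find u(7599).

Computing terms: u(1) = 18,  u(2) = 22,  u(3) = 17,  u(4) = 16,  u(5) = 10,  u(6) = 3,  u(7) = 13,  u(8) = 16,  u(9) = 6,  u(10) = 22,  u(11) = 5,  u(12) = 4,  u(13) = 9,  u(14) = 13,  u(15) = 22,  u(16) = 12,  u(17) = 11,  u(18) = 0,  u(19) = 11,  u(20) = 11,  u(21) = 22,  u(22) = 10,  u(23) = 9,  u(24) = 19,  u(25) = 5,  u(26) = 1,  u(27) = 6,  u(28) = 7,  u(29) = 13,  u(30) = 20,  u(31) = 10,  u(32) = 7,  u(33) = 17,  u(34) = 1,  u(35) = 18,  u(36) = 19,  u(37) = 14,  u(38) = 10,  u(39) = 1,  u(40) = 11,  u(41) = 12,  u(42) = 0,  u(43) = 12,  u(44) = 12,  u(45) = 1,  u(46) = 13,  u(47) = 14,  u(48) = 4,  u(49) = 18,  u(50) = 22.
Since (u(49), u(50)) = (u(1), u(2)) = (18, 22) (two consecutive terms determine the rest), the sequence is periodic with period 48.
So u(7599) = u(1 + ((7599-1) mod 48)) = u(15) = 22.

22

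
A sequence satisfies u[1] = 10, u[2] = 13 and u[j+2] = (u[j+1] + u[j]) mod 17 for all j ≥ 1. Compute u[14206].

We have u[1] = 10, u[2] = 13, u[3] = 6, u[4] = 2, u[5] = 8, u[6] = 10, u[7] = 1, u[8] = 11, u[9] = 12, u[10] = 6, u[11] = 1, u[12] = 7, u[13] = 8, u[14] = 15, u[15] = 6, u[16] = 4, u[17] = 10, u[18] = 14, u[19] = 7, u[20] = 4, u[21] = 11, u[22] = 15, u[23] = 9, u[24] = 7, u[25] = 16, u[26] = 6, u[27] = 5, u[28] = 11, u[29] = 16, u[30] = 10, u[31] = 9, u[32] = 2, u[33] = 11, u[34] = 13, u[35] = 7, u[36] = 3, u[37] = 10, u[38] = 13.
The sequence repeats with period 36.
So u[14206] = u[1 + ((14206-1) mod 36)] = u[22] = 15.

15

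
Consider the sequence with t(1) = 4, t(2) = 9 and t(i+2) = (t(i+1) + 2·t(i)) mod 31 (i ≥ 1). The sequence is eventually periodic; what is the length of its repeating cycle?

10

Listing terms: t(1) = 4,  t(2) = 9,  t(3) = 17,  t(4) = 4,  t(5) = 7,  t(6) = 15,  t(7) = 29,  t(8) = 28,  t(9) = 24,  t(10) = 18,  t(11) = 4,  t(12) = 9.
Since (t(11), t(12)) = (t(1), t(2)) = (4, 9) (two consecutive terms determine the rest), the sequence is periodic with period 10.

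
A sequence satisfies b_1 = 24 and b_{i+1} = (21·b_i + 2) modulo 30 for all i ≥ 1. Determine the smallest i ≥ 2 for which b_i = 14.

Computing terms: b_1 = 24,  b_2 = 26,  b_3 = 8,  b_4 = 20,  b_5 = 2,  b_6 = 14,  b_7 = 26.
Since b_7 = b_2 = 26, the sequence is eventually periodic: after a pre-period of length 1 it cycles with period 5.
The value 14 first appears (with i ≥ 2) at b_6.

6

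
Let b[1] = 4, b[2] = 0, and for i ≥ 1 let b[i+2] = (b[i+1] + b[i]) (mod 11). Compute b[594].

4

We have b[1] = 4,  b[2] = 0,  b[3] = 4,  b[4] = 4,  b[5] = 8,  b[6] = 1,  b[7] = 9,  b[8] = 10,  b[9] = 8,  b[10] = 7,  b[11] = 4,  b[12] = 0.
The sequence repeats with period 10.
So b[594] = b[1 + ((594-1) mod 10)] = b[4] = 4.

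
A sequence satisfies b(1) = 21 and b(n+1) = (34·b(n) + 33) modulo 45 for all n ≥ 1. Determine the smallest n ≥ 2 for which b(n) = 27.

Computing terms: b(1) = 21,  b(2) = 27,  b(3) = 6,  b(4) = 12,  b(5) = 36,  b(6) = 42,  b(7) = 21.
The sequence repeats with period 6.
The value 27 first appears (with n ≥ 2) at b(2).

2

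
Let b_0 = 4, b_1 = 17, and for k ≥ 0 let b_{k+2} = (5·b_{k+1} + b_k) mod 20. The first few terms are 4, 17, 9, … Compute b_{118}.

19

We have b_0 = 4, b_1 = 17, b_2 = 9, b_3 = 2, b_4 = 19, b_5 = 17, b_6 = 4, b_7 = 17.
The sequence repeats with period 6.
(118 - 0) mod 6 = 4, so b_{118} = b_4 = 19.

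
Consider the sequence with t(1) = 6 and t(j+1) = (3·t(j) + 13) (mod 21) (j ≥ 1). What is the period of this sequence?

6

We have t(1) = 6; t(2) = 10; t(3) = 1; t(4) = 16; t(5) = 19; t(6) = 7; t(7) = 13; t(8) = 10.
Since t(8) = t(2) = 10, the sequence is eventually periodic: after a pre-period of length 1 it cycles with period 6.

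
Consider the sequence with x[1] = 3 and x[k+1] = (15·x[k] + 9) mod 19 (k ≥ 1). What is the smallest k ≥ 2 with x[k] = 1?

4

Computing terms: x[1] = 3; x[2] = 16; x[3] = 2; x[4] = 1; x[5] = 5; x[6] = 8; x[7] = 15; x[8] = 6; x[9] = 4; x[10] = 12; x[11] = 18; x[12] = 13; x[13] = 14; x[14] = 10; x[15] = 7; x[16] = 0; x[17] = 9; x[18] = 11; x[19] = 3.
The sequence repeats with period 18.
The value 1 first appears (with k ≥ 2) at x[4].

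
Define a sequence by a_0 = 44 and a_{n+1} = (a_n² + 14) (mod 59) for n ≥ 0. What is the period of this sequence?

4

Computing terms: a_0 = 44; a_1 = 3; a_2 = 23; a_3 = 12; a_4 = 40; a_5 = 21; a_6 = 42; a_7 = 8; a_8 = 19; a_9 = 21.
Since a_9 = a_5 = 21, the sequence is eventually periodic: after a pre-period of length 5 it cycles with period 4.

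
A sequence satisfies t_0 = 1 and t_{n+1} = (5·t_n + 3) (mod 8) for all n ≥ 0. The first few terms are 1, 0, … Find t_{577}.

0

Computing terms: t_0 = 1,  t_1 = 0,  t_2 = 3,  t_3 = 2,  t_4 = 5,  t_5 = 4,  t_6 = 7,  t_7 = 6,  t_8 = 1.
The sequence repeats with period 8.
So t_{577} = t_{0 + ((577-0) mod 8)} = t_1 = 0.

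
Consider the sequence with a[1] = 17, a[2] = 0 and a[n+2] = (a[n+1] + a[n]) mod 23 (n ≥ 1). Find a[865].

Computing terms: a[1] = 17; a[2] = 0; a[3] = 17; a[4] = 17; a[5] = 11; a[6] = 5; a[7] = 16; a[8] = 21; a[9] = 14; a[10] = 12; a[11] = 3; a[12] = 15; a[13] = 18; a[14] = 10; a[15] = 5; a[16] = 15; a[17] = 20; a[18] = 12; a[19] = 9; a[20] = 21; a[21] = 7; a[22] = 5; a[23] = 12; a[24] = 17; a[25] = 6; a[26] = 0; a[27] = 6; a[28] = 6; a[29] = 12; a[30] = 18; a[31] = 7; a[32] = 2; a[33] = 9; a[34] = 11; a[35] = 20; a[36] = 8; a[37] = 5; a[38] = 13; a[39] = 18; a[40] = 8; a[41] = 3; a[42] = 11; a[43] = 14; a[44] = 2; a[45] = 16; a[46] = 18; a[47] = 11; a[48] = 6; a[49] = 17; a[50] = 0.
The sequence repeats with period 48.
(865 - 1) mod 48 = 0, so a[865] = a[1] = 17.

17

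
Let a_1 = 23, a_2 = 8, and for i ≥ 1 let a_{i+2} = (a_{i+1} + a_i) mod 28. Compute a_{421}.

7

a_1 = 23, a_2 = 8, a_3 = 3, a_4 = 11, a_5 = 14, a_6 = 25, a_7 = 11, a_8 = 8, a_9 = 19, a_{10} = 27, a_{11} = 18, a_{12} = 17, a_{13} = 7, a_{14} = 24, a_{15} = 3, a_{16} = 27, a_{17} = 2, a_{18} = 1, a_{19} = 3, a_{20} = 4, a_{21} = 7, a_{22} = 11, a_{23} = 18, a_{24} = 1, a_{25} = 19, a_{26} = 20, a_{27} = 11, a_{28} = 3, a_{29} = 14, a_{30} = 17, a_{31} = 3, a_{32} = 20, a_{33} = 23, a_{34} = 15, a_{35} = 10, a_{36} = 25, a_{37} = 7, a_{38} = 4, a_{39} = 11, a_{40} = 15, a_{41} = 26, a_{42} = 13, a_{43} = 11, a_{44} = 24, a_{45} = 7, a_{46} = 3, a_{47} = 10, a_{48} = 13, a_{49} = 23, a_{50} = 8.
The sequence repeats with period 48.
So a_{421} = a_{1 + ((421-1) mod 48)} = a_{37} = 7.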